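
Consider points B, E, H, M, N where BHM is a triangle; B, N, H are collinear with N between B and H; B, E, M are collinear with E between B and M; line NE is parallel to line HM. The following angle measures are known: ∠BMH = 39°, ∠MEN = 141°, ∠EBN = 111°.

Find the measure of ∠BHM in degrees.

∠BHM = 30°

1. ∠BEN = 39°  [NE∥HM, corresponding at E]
2. ∠BNE = 30°  [△BNE]
3. ∠BHM = 30°  [NE∥HM, corresponding at N]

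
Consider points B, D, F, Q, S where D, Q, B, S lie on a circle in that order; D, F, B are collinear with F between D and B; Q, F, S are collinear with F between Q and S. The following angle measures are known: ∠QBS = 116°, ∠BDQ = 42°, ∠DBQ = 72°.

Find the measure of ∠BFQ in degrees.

1. ∠BSQ = 42°  [same arc QB]
2. ∠BQS = 22°  [△QBS]
3. ∠BFQ = 86°  [△QFB]

∠BFQ = 86°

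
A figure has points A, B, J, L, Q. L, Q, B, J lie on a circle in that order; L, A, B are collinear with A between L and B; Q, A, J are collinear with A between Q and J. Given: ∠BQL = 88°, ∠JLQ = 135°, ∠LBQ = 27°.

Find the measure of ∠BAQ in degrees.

∠BAQ = 83°

1. ∠BLQ = 65°  [△LQB]
2. ∠JBQ = 45°  [cyclic LQBJ, opposite ∠L+∠B]
3. ∠BJQ = 65°  [same arc QB]
4. ∠BQJ = 70°  [△QBJ]
5. ∠BAQ = 83°  [△QAB]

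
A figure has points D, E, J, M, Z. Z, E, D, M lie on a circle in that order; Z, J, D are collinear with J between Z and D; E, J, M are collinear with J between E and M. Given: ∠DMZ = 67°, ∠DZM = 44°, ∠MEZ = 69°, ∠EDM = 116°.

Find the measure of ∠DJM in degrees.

1. ∠MDZ = 69°  [△ZDM]
2. ∠DEM = 44°  [same arc DM]
3. ∠DME = 20°  [△EDM]
4. ∠DJM = 91°  [△DJM]

∠DJM = 91°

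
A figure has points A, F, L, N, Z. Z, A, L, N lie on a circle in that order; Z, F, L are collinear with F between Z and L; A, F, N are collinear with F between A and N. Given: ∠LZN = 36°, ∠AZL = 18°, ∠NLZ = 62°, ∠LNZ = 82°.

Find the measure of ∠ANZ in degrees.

1. ∠ANL = 18°  [same arc AL]
2. ∠LFN = 100°  [△LFN]
3. ∠NFZ = 80°  [linear pair at F on ZL]
4. ∠ANZ = 64°  [△ZFN]

∠ANZ = 64°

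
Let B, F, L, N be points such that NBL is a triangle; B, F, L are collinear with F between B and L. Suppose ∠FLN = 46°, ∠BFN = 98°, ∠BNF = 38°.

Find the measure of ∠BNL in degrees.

∠BNL = 90°

1. ∠BLN = 46°  [F on ray LB]
2. ∠FBN = 44°  [△NBF]
3. ∠LBN = 44°  [F on ray BL]
4. ∠BNL = 90°  [△NBL]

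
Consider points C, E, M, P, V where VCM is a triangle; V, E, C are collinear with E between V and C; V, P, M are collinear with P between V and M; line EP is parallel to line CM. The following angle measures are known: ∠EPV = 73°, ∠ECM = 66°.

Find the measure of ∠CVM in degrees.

1. ∠CMV = 73°  [EP∥CM, corresponding at P]
2. ∠MCV = 66°  [E on ray CV]
3. ∠CVM = 41°  [△VCM]

∠CVM = 41°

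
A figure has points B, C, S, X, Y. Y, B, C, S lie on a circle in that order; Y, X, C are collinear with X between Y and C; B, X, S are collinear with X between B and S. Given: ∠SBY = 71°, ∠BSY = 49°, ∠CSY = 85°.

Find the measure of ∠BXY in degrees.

∠BXY = 73°

1. ∠BCY = 49°  [same arc YB]
2. ∠CBY = 95°  [cyclic YBCS, opposite ∠B+∠S]
3. ∠BYC = 36°  [△YBC]
4. ∠BXY = 73°  [△YXB]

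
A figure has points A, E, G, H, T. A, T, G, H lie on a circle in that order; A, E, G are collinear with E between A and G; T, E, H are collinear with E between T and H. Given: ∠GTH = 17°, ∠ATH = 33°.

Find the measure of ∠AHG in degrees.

1. ∠GAH = 17°  [same arc GH]
2. ∠AGH = 33°  [same arc AH]
3. ∠AHG = 130°  [△AGH]

∠AHG = 130°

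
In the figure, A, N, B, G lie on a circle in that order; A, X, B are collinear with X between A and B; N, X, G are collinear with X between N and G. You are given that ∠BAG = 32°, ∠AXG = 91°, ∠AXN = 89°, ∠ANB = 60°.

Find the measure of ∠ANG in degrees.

1. ∠AGB = 120°  [cyclic ANBG, opposite ∠N+∠G]
2. ∠ABG = 28°  [△ABG]
3. ∠ANG = 28°  [same arc AG]

∠ANG = 28°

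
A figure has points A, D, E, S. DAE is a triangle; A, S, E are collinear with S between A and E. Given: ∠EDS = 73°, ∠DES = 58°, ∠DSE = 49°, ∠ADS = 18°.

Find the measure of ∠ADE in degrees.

1. ∠AED = 58°  [S on ray EA]
2. ∠ASD = 131°  [linear pair at S on AE]
3. ∠DAS = 31°  [△DAS]
4. ∠DAE = 31°  [S on ray AE]
5. ∠ADE = 91°  [△DAE]

∠ADE = 91°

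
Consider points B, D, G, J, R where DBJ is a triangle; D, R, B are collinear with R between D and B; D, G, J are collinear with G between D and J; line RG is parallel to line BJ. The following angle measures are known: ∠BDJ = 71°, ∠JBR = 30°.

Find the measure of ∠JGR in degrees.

1. ∠DBJ = 30°  [R on ray BD]
2. ∠BJD = 79°  [△DBJ]
3. ∠DGR = 79°  [RG∥BJ, corresponding at G]
4. ∠JGR = 101°  [linear pair at G on DJ]

∠JGR = 101°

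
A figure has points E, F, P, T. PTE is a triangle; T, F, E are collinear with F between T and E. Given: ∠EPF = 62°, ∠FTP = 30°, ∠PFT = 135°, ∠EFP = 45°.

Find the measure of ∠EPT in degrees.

∠EPT = 77°

1. ∠FEP = 73°  [△PFE]
2. ∠ETP = 30°  [F on ray TE]
3. ∠PET = 73°  [F on ray ET]
4. ∠EPT = 77°  [△PTE]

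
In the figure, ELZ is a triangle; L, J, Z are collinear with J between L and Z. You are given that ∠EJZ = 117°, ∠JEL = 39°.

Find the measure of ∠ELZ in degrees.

∠ELZ = 78°

1. ∠EJL = 63°  [linear pair at J on LZ]
2. ∠ELJ = 78°  [△ELJ]
3. ∠ELZ = 78°  [J on ray LZ]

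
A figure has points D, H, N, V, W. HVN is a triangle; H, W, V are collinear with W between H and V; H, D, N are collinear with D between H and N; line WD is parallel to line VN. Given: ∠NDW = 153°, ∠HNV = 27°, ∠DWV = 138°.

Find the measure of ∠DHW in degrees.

∠DHW = 111°

1. ∠HDW = 27°  [linear pair at D on HN]
2. ∠DWH = 42°  [linear pair at W on HV]
3. ∠DHW = 111°  [△HWD]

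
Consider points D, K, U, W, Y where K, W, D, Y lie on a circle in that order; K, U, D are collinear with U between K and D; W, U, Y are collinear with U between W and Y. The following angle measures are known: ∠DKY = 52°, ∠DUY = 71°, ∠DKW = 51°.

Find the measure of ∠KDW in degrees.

∠KDW = 19°

1. ∠DWY = 52°  [same arc DY]
2. ∠KUW = 71°  [vertical angles at U]
3. ∠DUW = 109°  [linear pair at U on KD]
4. ∠KDW = 19°  [△WUD]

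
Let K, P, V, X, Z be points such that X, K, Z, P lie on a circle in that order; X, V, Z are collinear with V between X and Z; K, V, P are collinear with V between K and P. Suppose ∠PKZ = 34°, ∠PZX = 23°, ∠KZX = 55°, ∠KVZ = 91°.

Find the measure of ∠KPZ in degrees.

∠KPZ = 68°

1. ∠PKX = 23°  [same arc XP]
2. ∠KVX = 89°  [linear pair at V on XZ]
3. ∠KXZ = 68°  [△XVK]
4. ∠KPZ = 68°  [same arc KZ]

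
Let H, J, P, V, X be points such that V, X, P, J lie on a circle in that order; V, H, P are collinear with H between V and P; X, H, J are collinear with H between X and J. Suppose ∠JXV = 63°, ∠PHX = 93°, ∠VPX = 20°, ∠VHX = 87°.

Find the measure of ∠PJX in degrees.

1. ∠JPV = 63°  [same arc VJ]
2. ∠JHP = 87°  [vertical angles at H]
3. ∠PJX = 30°  [△PHJ]

∠PJX = 30°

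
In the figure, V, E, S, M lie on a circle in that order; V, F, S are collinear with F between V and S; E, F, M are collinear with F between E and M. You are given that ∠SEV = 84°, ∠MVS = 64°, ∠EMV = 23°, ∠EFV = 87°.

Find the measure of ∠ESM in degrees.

∠ESM = 43°

1. ∠SMV = 96°  [cyclic VESM, opposite ∠E+∠M]
2. ∠MES = 64°  [same arc SM]
3. ∠MSV = 20°  [△VSM]
4. ∠MFS = 87°  [vertical angles at F]
5. ∠EMS = 73°  [△SFM]
6. ∠ESM = 43°  [△ESM]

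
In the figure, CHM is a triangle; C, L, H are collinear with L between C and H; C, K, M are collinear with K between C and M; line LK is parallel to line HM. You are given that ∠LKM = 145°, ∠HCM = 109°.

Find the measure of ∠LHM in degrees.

1. ∠CKL = 35°  [linear pair at K on CM]
2. ∠KCL = 109°  [L on CH, K on CM]
3. ∠CLK = 36°  [△CLK]
4. ∠HLK = 144°  [linear pair at L on CH]
5. ∠LHM = 36°  [LK∥HM, co-interior at H–L]

∠LHM = 36°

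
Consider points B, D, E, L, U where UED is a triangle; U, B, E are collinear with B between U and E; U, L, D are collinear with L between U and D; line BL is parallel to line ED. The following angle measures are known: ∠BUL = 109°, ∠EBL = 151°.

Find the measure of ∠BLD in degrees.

1. ∠LBU = 29°  [linear pair at B on UE]
2. ∠BLU = 42°  [△UBL]
3. ∠BLD = 138°  [linear pair at L on UD]

∠BLD = 138°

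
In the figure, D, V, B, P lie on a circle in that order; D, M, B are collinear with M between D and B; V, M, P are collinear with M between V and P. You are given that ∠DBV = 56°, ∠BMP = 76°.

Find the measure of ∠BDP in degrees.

∠BDP = 20°

1. ∠DPV = 56°  [same arc DV]
2. ∠DMP = 104°  [linear pair at M on DB]
3. ∠BDP = 20°  [△DMP]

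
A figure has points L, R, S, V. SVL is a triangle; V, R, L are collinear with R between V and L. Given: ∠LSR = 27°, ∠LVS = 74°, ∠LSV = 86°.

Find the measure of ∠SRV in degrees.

1. ∠SLV = 20°  [△SVL]
2. ∠RLS = 20°  [R on ray LV]
3. ∠LRS = 133°  [△SRL]
4. ∠SRV = 47°  [linear pair at R on VL]

∠SRV = 47°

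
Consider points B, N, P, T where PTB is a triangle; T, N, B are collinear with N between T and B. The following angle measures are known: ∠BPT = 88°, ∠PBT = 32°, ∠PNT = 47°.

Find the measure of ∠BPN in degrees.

∠BPN = 15°

1. ∠NBP = 32°  [N on ray BT]
2. ∠BNP = 133°  [linear pair at N on TB]
3. ∠BPN = 15°  [△PNB]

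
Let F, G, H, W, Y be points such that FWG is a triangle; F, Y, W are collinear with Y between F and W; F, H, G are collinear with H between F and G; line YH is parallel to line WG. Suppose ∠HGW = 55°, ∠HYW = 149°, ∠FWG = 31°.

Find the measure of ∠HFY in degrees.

1. ∠FGW = 55°  [H on ray GF]
2. ∠FYH = 31°  [linear pair at Y on FW]
3. ∠FHY = 55°  [YH∥WG, corresponding at H]
4. ∠HFY = 94°  [△FYH]

∠HFY = 94°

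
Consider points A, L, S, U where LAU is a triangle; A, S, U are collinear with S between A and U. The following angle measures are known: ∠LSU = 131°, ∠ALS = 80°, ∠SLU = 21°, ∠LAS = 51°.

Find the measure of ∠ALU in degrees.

∠ALU = 101°

1. ∠LUS = 28°  [△LSU]
2. ∠LAU = 51°  [S on ray AU]
3. ∠AUL = 28°  [S on ray UA]
4. ∠ALU = 101°  [△LAU]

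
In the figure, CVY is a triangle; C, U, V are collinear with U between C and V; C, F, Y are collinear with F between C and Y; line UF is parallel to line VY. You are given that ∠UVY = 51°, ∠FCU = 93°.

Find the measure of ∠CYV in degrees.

1. ∠CVY = 51°  [U on ray VC]
2. ∠VCY = 93°  [U on CV, F on CY]
3. ∠CYV = 36°  [△CVY]

∠CYV = 36°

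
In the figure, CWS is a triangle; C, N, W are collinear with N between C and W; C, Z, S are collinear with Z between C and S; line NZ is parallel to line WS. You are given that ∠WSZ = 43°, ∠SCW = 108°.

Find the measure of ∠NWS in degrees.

1. ∠CSW = 43°  [Z on ray SC]
2. ∠CWS = 29°  [△CWS]
3. ∠NWS = 29°  [N on ray WC]

∠NWS = 29°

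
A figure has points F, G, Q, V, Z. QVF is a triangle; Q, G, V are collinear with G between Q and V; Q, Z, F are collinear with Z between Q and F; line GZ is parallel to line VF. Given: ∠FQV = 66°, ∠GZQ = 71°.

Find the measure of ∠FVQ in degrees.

1. ∠GQZ = 66°  [G on QV, Z on QF]
2. ∠QGZ = 43°  [△QGZ]
3. ∠FVQ = 43°  [GZ∥VF, corresponding at G]

∠FVQ = 43°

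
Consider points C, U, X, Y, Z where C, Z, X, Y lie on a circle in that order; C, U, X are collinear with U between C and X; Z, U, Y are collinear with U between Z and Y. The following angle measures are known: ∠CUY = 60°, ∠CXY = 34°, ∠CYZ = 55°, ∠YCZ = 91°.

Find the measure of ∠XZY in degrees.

1. ∠XUZ = 60°  [vertical angles at U]
2. ∠CXZ = 55°  [same arc CZ]
3. ∠XZY = 65°  [△ZUX]

∠XZY = 65°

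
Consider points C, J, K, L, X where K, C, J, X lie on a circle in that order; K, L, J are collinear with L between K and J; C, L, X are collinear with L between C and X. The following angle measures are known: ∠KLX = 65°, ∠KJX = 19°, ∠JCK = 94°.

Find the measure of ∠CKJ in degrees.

∠CKJ = 46°

1. ∠CLJ = 65°  [vertical angles at L]
2. ∠KCX = 19°  [same arc KX]
3. ∠CLK = 115°  [linear pair at L on KJ]
4. ∠CKJ = 46°  [△KLC]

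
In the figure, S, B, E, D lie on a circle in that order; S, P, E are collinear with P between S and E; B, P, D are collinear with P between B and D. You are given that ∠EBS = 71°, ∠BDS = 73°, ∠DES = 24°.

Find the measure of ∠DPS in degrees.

1. ∠EDS = 109°  [cyclic SBED, opposite ∠B+∠D]
2. ∠DSE = 47°  [△SED]
3. ∠DPS = 60°  [△SPD]

∠DPS = 60°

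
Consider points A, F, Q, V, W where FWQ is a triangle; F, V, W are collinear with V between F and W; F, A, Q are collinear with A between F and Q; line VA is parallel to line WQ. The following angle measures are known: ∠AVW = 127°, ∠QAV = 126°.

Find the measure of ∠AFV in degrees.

1. ∠AVF = 53°  [linear pair at V on FW]
2. ∠FAV = 54°  [linear pair at A on FQ]
3. ∠AFV = 73°  [△FVA]

∠AFV = 73°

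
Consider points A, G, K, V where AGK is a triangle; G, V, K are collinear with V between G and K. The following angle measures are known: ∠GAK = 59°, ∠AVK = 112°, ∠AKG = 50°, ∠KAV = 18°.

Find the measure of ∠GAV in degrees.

1. ∠AGK = 71°  [△AGK]
2. ∠AVG = 68°  [linear pair at V on GK]
3. ∠AGV = 71°  [V on ray GK]
4. ∠GAV = 41°  [△AGV]

∠GAV = 41°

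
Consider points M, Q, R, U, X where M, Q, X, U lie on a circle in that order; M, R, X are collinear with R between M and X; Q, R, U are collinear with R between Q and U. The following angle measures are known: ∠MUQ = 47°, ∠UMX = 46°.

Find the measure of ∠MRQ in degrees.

1. ∠MXQ = 47°  [same arc MQ]
2. ∠UQX = 46°  [same arc XU]
3. ∠QRX = 87°  [△QRX]
4. ∠MRQ = 93°  [linear pair at R on MX]

∠MRQ = 93°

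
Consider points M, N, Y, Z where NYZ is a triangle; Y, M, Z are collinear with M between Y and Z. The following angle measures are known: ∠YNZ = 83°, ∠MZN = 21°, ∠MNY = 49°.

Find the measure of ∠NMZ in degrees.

∠NMZ = 125°

1. ∠NZY = 21°  [M on ray ZY]
2. ∠NYZ = 76°  [△NYZ]
3. ∠MYN = 76°  [M on ray YZ]
4. ∠NMY = 55°  [△NYM]
5. ∠NMZ = 125°  [linear pair at M on YZ]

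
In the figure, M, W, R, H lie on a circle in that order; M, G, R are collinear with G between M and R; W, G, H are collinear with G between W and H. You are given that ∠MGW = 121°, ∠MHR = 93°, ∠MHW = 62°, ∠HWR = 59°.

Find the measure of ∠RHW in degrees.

1. ∠MWR = 87°  [cyclic MWRH, opposite ∠W+∠H]
2. ∠MRW = 62°  [same arc MW]
3. ∠RMW = 31°  [△MWR]
4. ∠RHW = 31°  [same arc WR]

∠RHW = 31°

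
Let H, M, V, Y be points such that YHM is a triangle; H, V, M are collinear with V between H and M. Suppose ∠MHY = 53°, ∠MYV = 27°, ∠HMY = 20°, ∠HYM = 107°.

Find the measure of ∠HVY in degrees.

1. ∠VMY = 20°  [V on ray MH]
2. ∠MVY = 133°  [△YVM]
3. ∠HVY = 47°  [linear pair at V on HM]

∠HVY = 47°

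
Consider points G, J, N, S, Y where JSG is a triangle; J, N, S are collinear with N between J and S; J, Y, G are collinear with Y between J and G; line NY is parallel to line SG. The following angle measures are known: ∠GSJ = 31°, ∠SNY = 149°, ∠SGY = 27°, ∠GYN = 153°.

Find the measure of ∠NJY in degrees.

∠NJY = 122°

1. ∠JNY = 31°  [NY∥SG, corresponding at N]
2. ∠JYN = 27°  [linear pair at Y on JG]
3. ∠NJY = 122°  [△JNY]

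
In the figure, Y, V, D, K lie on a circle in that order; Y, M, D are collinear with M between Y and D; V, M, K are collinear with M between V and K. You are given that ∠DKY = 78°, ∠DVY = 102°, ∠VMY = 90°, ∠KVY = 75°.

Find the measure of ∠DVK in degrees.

∠DVK = 27°

1. ∠DMV = 90°  [linear pair at M on YD]
2. ∠DYV = 15°  [△YMV]
3. ∠VDY = 63°  [△YVD]
4. ∠DVK = 27°  [△VMD]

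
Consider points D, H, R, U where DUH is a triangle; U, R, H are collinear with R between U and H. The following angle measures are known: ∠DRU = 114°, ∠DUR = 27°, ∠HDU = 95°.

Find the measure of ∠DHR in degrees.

∠DHR = 58°

1. ∠DUH = 27°  [R on ray UH]
2. ∠DHU = 58°  [△DUH]
3. ∠DHR = 58°  [R on ray HU]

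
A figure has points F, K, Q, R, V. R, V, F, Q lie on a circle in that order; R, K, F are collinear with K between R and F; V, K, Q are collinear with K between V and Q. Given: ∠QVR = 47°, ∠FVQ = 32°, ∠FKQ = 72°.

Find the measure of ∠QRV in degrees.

1. ∠FRQ = 32°  [same arc FQ]
2. ∠QKR = 108°  [linear pair at K on RF]
3. ∠RQV = 40°  [△RKQ]
4. ∠QRV = 93°  [△RVQ]

∠QRV = 93°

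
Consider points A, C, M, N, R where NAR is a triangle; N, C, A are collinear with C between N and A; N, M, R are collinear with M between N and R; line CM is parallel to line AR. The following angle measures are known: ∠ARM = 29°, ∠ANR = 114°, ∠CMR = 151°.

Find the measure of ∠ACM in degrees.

∠ACM = 143°

1. ∠ARN = 29°  [M on ray RN]
2. ∠NAR = 37°  [△NAR]
3. ∠MCN = 37°  [CM∥AR, corresponding at C]
4. ∠ACM = 143°  [linear pair at C on NA]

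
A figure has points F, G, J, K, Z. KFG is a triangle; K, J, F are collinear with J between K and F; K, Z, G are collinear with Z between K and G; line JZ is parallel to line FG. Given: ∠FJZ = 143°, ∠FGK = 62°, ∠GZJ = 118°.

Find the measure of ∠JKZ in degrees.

1. ∠KJZ = 37°  [linear pair at J on KF]
2. ∠JZK = 62°  [JZ∥FG, corresponding at Z]
3. ∠JKZ = 81°  [△KJZ]

∠JKZ = 81°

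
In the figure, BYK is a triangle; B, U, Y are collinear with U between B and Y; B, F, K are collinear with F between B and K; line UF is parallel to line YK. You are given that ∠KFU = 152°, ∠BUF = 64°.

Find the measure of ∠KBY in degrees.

∠KBY = 88°

1. ∠BFU = 28°  [linear pair at F on BK]
2. ∠FBU = 88°  [△BUF]
3. ∠KBY = 88°  [U on BY, F on BK]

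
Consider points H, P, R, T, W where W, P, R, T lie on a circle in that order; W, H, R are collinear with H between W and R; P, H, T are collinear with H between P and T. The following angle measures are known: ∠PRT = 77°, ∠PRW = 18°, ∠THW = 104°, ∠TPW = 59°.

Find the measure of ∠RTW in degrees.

∠RTW = 63°

1. ∠PTW = 18°  [same arc WP]
2. ∠RWT = 58°  [△WHT]
3. ∠TRW = 59°  [same arc WT]
4. ∠RTW = 63°  [△WRT]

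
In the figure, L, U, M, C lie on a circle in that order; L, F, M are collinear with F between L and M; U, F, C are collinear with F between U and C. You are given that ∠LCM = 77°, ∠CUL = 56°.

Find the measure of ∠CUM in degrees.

∠CUM = 47°

1. ∠CML = 56°  [same arc LC]
2. ∠CLM = 47°  [△LMC]
3. ∠CUM = 47°  [same arc MC]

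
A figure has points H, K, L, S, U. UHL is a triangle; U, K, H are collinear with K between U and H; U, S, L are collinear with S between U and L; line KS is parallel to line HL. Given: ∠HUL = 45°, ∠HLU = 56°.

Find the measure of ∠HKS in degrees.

1. ∠LHU = 79°  [△UHL]
2. ∠SKU = 79°  [KS∥HL, corresponding at K]
3. ∠HKS = 101°  [linear pair at K on UH]

∠HKS = 101°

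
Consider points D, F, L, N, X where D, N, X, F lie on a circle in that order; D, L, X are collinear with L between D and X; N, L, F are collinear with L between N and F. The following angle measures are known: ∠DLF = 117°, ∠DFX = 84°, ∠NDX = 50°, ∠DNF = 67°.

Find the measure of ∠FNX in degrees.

∠FNX = 29°

1. ∠NLX = 117°  [vertical angles at L]
2. ∠DNX = 96°  [cyclic DNXF, opposite ∠N+∠F]
3. ∠DXN = 34°  [△DNX]
4. ∠FNX = 29°  [△NLX]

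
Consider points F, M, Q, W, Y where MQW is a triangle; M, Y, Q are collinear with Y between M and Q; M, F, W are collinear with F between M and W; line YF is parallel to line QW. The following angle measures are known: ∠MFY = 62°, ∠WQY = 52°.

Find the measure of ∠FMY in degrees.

∠FMY = 66°

1. ∠MWQ = 62°  [YF∥QW, corresponding at F]
2. ∠MQW = 52°  [Y on ray QM]
3. ∠QMW = 66°  [△MQW]
4. ∠FMY = 66°  [Y on MQ, F on MW]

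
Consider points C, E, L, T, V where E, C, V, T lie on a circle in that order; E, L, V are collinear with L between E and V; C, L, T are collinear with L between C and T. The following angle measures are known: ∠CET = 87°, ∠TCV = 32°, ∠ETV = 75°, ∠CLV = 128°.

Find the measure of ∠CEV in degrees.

1. ∠CVT = 93°  [cyclic ECVT, opposite ∠E+∠V]
2. ∠CTV = 55°  [△CVT]
3. ∠CEV = 55°  [same arc CV]

∠CEV = 55°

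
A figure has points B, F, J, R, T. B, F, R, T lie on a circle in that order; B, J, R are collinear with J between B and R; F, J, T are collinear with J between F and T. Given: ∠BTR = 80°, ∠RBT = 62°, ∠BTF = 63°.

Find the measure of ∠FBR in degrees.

∠FBR = 17°

1. ∠BFR = 100°  [cyclic BFRT, opposite ∠F+∠T]
2. ∠BRF = 63°  [same arc BF]
3. ∠FBR = 17°  [△BFR]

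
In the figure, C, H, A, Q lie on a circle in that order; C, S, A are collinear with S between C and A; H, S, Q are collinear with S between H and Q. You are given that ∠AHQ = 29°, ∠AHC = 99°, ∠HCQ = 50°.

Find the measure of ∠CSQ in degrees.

∠CSQ = 91°

1. ∠ACQ = 29°  [same arc AQ]
2. ∠AQC = 81°  [cyclic CHAQ, opposite ∠H+∠Q]
3. ∠HAQ = 130°  [cyclic CHAQ, opposite ∠C+∠A]
4. ∠CAQ = 70°  [△CAQ]
5. ∠AQH = 21°  [△HAQ]
6. ∠ASQ = 89°  [△ASQ]
7. ∠CSQ = 91°  [linear pair at S on CA]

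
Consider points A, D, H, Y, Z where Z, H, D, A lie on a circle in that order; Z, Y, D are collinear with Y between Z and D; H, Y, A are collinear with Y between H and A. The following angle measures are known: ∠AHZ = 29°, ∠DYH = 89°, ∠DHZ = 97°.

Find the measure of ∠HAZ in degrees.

∠HAZ = 23°

1. ∠ADZ = 29°  [same arc ZA]
2. ∠AYZ = 89°  [vertical angles at Y]
3. ∠DAZ = 83°  [cyclic ZHDA, opposite ∠H+∠A]
4. ∠AZD = 68°  [△ZDA]
5. ∠HAZ = 23°  [△ZYA]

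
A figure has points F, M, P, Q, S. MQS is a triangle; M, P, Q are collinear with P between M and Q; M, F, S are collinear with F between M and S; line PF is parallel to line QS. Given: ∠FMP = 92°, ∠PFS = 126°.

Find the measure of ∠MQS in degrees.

1. ∠MFP = 54°  [linear pair at F on MS]
2. ∠FPM = 34°  [△MPF]
3. ∠MQS = 34°  [PF∥QS, corresponding at P]

∠MQS = 34°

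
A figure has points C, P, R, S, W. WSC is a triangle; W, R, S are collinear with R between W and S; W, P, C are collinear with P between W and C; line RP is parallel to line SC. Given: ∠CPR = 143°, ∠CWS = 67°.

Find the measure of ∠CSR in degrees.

∠CSR = 76°

1. ∠RPW = 37°  [linear pair at P on WC]
2. ∠PWR = 67°  [R on WS, P on WC]
3. ∠PRW = 76°  [△WRP]
4. ∠PRS = 104°  [linear pair at R on WS]
5. ∠CSR = 76°  [RP∥SC, co-interior at S–R]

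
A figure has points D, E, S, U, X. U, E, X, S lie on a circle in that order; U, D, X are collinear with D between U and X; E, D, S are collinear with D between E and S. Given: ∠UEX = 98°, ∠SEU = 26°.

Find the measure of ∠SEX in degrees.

∠SEX = 72°

1. ∠USX = 82°  [cyclic UEXS, opposite ∠E+∠S]
2. ∠SXU = 26°  [same arc US]
3. ∠SUX = 72°  [△UXS]
4. ∠SEX = 72°  [same arc XS]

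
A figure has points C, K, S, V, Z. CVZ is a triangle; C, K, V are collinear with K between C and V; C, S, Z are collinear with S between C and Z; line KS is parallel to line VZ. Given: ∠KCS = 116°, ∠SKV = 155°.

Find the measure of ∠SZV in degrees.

1. ∠CKS = 25°  [linear pair at K on CV]
2. ∠CSK = 39°  [△CKS]
3. ∠KSZ = 141°  [linear pair at S on CZ]
4. ∠SZV = 39°  [KS∥VZ, co-interior at Z–S]

∠SZV = 39°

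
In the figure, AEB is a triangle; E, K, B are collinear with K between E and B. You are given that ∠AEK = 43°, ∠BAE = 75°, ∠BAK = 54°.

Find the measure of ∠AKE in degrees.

1. ∠AEB = 43°  [K on ray EB]
2. ∠ABE = 62°  [△AEB]
3. ∠ABK = 62°  [K on ray BE]
4. ∠AKB = 64°  [△AKB]
5. ∠AKE = 116°  [linear pair at K on EB]

∠AKE = 116°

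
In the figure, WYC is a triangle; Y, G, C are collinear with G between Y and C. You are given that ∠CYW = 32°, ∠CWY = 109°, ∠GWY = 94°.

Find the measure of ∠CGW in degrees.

1. ∠GYW = 32°  [G on ray YC]
2. ∠WGY = 54°  [△WYG]
3. ∠CGW = 126°  [linear pair at G on YC]

∠CGW = 126°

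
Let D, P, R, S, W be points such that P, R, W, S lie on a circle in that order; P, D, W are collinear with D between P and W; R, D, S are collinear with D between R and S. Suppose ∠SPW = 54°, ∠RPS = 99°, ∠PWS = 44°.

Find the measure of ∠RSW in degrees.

1. ∠SRW = 54°  [same arc WS]
2. ∠RWS = 81°  [cyclic PRWS, opposite ∠P+∠W]
3. ∠RSW = 45°  [△RWS]

∠RSW = 45°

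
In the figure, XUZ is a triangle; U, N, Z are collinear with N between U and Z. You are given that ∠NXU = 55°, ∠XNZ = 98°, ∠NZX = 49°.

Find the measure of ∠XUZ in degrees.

1. ∠UNX = 82°  [linear pair at N on UZ]
2. ∠NUX = 43°  [△XUN]
3. ∠XUZ = 43°  [N on ray UZ]

∠XUZ = 43°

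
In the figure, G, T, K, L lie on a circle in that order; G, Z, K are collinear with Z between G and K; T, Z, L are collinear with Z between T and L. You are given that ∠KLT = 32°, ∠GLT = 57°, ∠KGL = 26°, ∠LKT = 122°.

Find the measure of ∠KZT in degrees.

1. ∠KTL = 26°  [△TKL]
2. ∠GKT = 57°  [same arc GT]
3. ∠KZT = 97°  [△TZK]

∠KZT = 97°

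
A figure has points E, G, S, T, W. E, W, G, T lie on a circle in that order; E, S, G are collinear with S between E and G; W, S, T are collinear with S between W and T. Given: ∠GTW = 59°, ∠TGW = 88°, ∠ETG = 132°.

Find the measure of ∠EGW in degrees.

∠EGW = 73°

1. ∠GEW = 59°  [same arc WG]
2. ∠EWG = 48°  [cyclic EWGT, opposite ∠W+∠T]
3. ∠EGW = 73°  [△EWG]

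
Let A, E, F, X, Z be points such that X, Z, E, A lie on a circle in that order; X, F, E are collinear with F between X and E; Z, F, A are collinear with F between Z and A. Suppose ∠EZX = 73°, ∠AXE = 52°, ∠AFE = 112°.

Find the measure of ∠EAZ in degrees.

1. ∠EAX = 107°  [cyclic XZEA, opposite ∠Z+∠A]
2. ∠AEX = 21°  [△XEA]
3. ∠EAZ = 47°  [△EFA]

∠EAZ = 47°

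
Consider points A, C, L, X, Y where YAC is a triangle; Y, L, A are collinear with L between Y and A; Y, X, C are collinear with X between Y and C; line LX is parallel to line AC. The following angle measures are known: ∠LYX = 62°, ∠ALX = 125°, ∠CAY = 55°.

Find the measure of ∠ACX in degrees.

∠ACX = 63°

1. ∠AYC = 62°  [L on YA, X on YC]
2. ∠ACY = 63°  [△YAC]
3. ∠ACX = 63°  [X on ray CY]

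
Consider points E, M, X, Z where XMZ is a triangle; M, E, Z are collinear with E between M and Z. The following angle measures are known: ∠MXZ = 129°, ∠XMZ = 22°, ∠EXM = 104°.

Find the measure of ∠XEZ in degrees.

1. ∠EMX = 22°  [E on ray MZ]
2. ∠MEX = 54°  [△XME]
3. ∠XEZ = 126°  [linear pair at E on MZ]

∠XEZ = 126°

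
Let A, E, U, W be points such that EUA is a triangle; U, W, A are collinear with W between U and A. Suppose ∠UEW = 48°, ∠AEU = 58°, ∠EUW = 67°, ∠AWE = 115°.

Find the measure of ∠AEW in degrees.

∠AEW = 10°

1. ∠AUE = 67°  [W on ray UA]
2. ∠EAU = 55°  [△EUA]
3. ∠EAW = 55°  [W on ray AU]
4. ∠AEW = 10°  [△EWA]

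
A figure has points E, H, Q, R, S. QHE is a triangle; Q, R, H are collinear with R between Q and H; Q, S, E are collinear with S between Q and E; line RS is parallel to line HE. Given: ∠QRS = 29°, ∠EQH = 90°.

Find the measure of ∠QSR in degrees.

∠QSR = 61°

1. ∠EHQ = 29°  [RS∥HE, corresponding at R]
2. ∠HEQ = 61°  [△QHE]
3. ∠QSR = 61°  [RS∥HE, corresponding at S]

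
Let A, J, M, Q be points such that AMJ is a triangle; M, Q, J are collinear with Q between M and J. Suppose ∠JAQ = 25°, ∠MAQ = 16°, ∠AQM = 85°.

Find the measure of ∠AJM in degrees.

∠AJM = 60°

1. ∠AQJ = 95°  [linear pair at Q on MJ]
2. ∠AJQ = 60°  [△AQJ]
3. ∠AJM = 60°  [Q on ray JM]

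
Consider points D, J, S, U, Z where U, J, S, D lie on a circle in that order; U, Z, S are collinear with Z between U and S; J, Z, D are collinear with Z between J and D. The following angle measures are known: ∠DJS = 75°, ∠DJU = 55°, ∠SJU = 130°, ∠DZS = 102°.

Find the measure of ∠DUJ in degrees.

∠DUJ = 98°

1. ∠DUS = 75°  [same arc SD]
2. ∠DZU = 78°  [linear pair at Z on US]
3. ∠JDU = 27°  [△UZD]
4. ∠DUJ = 98°  [△UJD]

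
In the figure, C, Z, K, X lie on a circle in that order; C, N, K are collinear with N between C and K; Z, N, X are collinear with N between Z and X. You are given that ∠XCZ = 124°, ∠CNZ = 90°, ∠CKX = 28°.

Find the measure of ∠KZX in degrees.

∠KZX = 62°

1. ∠XKZ = 56°  [cyclic CZKX, opposite ∠C+∠K]
2. ∠KNX = 90°  [vertical angles at N]
3. ∠KXZ = 62°  [△KNX]
4. ∠KZX = 62°  [△ZKX]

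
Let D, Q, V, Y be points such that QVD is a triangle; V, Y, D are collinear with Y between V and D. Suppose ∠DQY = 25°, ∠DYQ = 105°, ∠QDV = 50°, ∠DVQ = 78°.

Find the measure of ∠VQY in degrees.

1. ∠QYV = 75°  [linear pair at Y on VD]
2. ∠QVY = 78°  [Y on ray VD]
3. ∠VQY = 27°  [△QVY]

∠VQY = 27°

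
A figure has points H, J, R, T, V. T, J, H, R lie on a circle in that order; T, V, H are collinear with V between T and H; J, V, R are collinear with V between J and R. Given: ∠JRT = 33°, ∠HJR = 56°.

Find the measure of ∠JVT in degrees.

∠JVT = 89°

1. ∠JHT = 33°  [same arc TJ]
2. ∠HVJ = 91°  [△JVH]
3. ∠JVT = 89°  [linear pair at V on TH]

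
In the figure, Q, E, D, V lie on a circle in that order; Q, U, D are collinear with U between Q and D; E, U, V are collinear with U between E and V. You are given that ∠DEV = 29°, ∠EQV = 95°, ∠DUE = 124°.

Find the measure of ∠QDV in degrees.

∠QDV = 58°

1. ∠EDV = 85°  [cyclic QEDV, opposite ∠Q+∠D]
2. ∠QUV = 124°  [vertical angles at U]
3. ∠DVE = 66°  [△EDV]
4. ∠DUV = 56°  [linear pair at U on QD]
5. ∠QDV = 58°  [△DUV]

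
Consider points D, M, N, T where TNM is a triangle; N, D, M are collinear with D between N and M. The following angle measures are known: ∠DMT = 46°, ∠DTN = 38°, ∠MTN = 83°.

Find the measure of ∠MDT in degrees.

1. ∠NMT = 46°  [D on ray MN]
2. ∠MNT = 51°  [△TNM]
3. ∠DNT = 51°  [D on ray NM]
4. ∠NDT = 91°  [△TND]
5. ∠MDT = 89°  [linear pair at D on NM]

∠MDT = 89°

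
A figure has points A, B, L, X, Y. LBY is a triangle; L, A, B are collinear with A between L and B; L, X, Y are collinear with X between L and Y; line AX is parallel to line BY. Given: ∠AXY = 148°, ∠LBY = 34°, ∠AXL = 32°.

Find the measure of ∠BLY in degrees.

1. ∠LAX = 34°  [AX∥BY, corresponding at A]
2. ∠ALX = 114°  [△LAX]
3. ∠BLY = 114°  [A on LB, X on LY]

∠BLY = 114°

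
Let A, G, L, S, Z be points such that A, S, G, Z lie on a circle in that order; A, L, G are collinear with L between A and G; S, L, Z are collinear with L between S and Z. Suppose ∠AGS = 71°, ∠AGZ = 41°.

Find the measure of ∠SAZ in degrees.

1. ∠AZS = 71°  [same arc AS]
2. ∠ASZ = 41°  [same arc AZ]
3. ∠SAZ = 68°  [△ASZ]

∠SAZ = 68°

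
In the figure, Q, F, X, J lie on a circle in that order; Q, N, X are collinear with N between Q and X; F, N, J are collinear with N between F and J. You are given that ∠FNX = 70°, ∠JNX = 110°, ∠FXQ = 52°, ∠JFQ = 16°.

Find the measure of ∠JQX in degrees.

1. ∠JNQ = 70°  [vertical angles at N]
2. ∠FJQ = 52°  [same arc QF]
3. ∠JQX = 58°  [△QNJ]

∠JQX = 58°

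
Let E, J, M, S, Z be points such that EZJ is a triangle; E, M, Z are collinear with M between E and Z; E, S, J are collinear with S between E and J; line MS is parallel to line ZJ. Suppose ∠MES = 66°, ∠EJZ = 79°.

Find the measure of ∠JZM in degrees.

∠JZM = 35°

1. ∠JEZ = 66°  [M on EZ, S on EJ]
2. ∠EZJ = 35°  [△EZJ]
3. ∠JZM = 35°  [M on ray ZE]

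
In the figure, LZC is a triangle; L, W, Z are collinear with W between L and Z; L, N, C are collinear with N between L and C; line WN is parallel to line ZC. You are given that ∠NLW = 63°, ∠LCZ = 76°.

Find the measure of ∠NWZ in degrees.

∠NWZ = 139°

1. ∠CLZ = 63°  [W on LZ, N on LC]
2. ∠CZL = 41°  [△LZC]
3. ∠LWN = 41°  [WN∥ZC, corresponding at W]
4. ∠NWZ = 139°  [linear pair at W on LZ]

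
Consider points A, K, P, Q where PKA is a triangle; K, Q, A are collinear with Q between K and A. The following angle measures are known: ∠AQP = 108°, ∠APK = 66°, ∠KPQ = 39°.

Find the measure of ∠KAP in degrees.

1. ∠KQP = 72°  [linear pair at Q on KA]
2. ∠PKQ = 69°  [△PKQ]
3. ∠AKP = 69°  [Q on ray KA]
4. ∠KAP = 45°  [△PKA]

∠KAP = 45°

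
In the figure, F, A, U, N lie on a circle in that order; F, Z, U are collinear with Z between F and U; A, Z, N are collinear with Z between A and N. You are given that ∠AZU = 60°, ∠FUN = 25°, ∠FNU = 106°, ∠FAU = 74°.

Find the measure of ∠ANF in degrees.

∠ANF = 71°

1. ∠FZN = 60°  [vertical angles at Z]
2. ∠NFU = 49°  [△FUN]
3. ∠ANF = 71°  [△FZN]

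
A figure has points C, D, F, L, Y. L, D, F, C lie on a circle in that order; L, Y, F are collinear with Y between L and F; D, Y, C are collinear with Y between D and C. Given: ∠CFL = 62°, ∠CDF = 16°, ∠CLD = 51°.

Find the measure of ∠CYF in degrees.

∠CYF = 83°

1. ∠CDL = 62°  [same arc LC]
2. ∠CLF = 16°  [same arc FC]
3. ∠DCL = 67°  [△LDC]
4. ∠CYL = 97°  [△LYC]
5. ∠CYF = 83°  [linear pair at Y on LF]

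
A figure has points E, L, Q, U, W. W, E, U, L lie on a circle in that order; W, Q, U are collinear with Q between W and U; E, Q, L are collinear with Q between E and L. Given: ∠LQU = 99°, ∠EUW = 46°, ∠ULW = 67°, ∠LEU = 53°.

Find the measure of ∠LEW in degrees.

1. ∠EQW = 99°  [vertical angles at Q]
2. ∠UEW = 113°  [cyclic WEUL, opposite ∠E+∠L]
3. ∠EWU = 21°  [△WEU]
4. ∠LEW = 60°  [△WQE]

∠LEW = 60°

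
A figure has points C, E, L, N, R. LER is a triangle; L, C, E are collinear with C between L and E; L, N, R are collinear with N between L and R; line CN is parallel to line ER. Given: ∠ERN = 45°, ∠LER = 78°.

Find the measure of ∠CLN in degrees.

∠CLN = 57°

1. ∠ERL = 45°  [N on ray RL]
2. ∠ELR = 57°  [△LER]
3. ∠CLN = 57°  [C on LE, N on LR]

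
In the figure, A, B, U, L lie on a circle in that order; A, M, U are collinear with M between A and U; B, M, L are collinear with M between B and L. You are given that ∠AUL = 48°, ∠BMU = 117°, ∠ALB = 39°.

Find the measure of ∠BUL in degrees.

1. ∠ABL = 48°  [same arc AL]
2. ∠BAL = 93°  [△ABL]
3. ∠BUL = 87°  [cyclic ABUL, opposite ∠A+∠U]

∠BUL = 87°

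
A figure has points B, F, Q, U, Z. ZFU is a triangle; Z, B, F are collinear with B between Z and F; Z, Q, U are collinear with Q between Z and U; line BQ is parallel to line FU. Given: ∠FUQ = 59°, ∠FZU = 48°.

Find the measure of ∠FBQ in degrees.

1. ∠FUZ = 59°  [Q on ray UZ]
2. ∠UFZ = 73°  [△ZFU]
3. ∠QBZ = 73°  [BQ∥FU, corresponding at B]
4. ∠FBQ = 107°  [linear pair at B on ZF]

∠FBQ = 107°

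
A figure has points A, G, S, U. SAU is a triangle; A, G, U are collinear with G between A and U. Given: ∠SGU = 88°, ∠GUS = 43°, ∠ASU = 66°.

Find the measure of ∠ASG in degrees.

1. ∠AGS = 92°  [linear pair at G on AU]
2. ∠AUS = 43°  [G on ray UA]
3. ∠SAU = 71°  [△SAU]
4. ∠GAS = 71°  [G on ray AU]
5. ∠ASG = 17°  [△SAG]

∠ASG = 17°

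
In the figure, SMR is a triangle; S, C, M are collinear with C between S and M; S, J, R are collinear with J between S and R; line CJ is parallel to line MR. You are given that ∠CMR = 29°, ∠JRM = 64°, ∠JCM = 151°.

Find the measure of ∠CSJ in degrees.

1. ∠MRS = 64°  [J on ray RS]
2. ∠JCS = 29°  [linear pair at C on SM]
3. ∠CJS = 64°  [CJ∥MR, corresponding at J]
4. ∠CSJ = 87°  [△SCJ]

∠CSJ = 87°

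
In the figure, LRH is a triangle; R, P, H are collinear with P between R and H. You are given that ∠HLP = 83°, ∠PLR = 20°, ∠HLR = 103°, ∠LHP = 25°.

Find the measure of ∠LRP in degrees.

∠LRP = 52°

1. ∠HPL = 72°  [△LPH]
2. ∠LPR = 108°  [linear pair at P on RH]
3. ∠LRP = 52°  [△LRP]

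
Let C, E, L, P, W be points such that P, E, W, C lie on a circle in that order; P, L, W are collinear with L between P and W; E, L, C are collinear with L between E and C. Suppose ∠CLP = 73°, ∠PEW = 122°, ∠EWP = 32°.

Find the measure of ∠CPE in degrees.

1. ∠ELW = 73°  [vertical angles at L]
2. ∠EPW = 26°  [△PEW]
3. ∠ECP = 32°  [same arc PE]
4. ∠ELP = 107°  [linear pair at L on PW]
5. ∠CEP = 47°  [△PLE]
6. ∠CPE = 101°  [△PEC]

∠CPE = 101°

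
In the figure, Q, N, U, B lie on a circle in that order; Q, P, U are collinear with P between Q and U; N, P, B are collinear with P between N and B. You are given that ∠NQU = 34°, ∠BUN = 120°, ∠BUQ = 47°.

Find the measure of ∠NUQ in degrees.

∠NUQ = 73°

1. ∠BQN = 60°  [cyclic QNUB, opposite ∠Q+∠U]
2. ∠BNQ = 47°  [same arc QB]
3. ∠NBQ = 73°  [△QNB]
4. ∠NUQ = 73°  [same arc QN]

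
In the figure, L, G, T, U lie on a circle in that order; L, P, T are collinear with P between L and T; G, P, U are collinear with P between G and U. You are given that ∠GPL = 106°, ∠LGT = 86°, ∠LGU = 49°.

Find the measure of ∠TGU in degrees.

∠TGU = 37°

1. ∠GPT = 74°  [linear pair at P on LT]
2. ∠GLT = 25°  [△LPG]
3. ∠GTL = 69°  [△LGT]
4. ∠TGU = 37°  [△GPT]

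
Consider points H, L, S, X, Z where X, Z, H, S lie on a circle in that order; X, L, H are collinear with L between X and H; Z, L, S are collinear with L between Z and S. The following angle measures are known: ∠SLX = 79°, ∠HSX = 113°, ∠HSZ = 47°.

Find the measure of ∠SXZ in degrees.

∠SXZ = 82°

1. ∠HLZ = 79°  [vertical angles at L]
2. ∠HZX = 67°  [cyclic XZHS, opposite ∠Z+∠S]
3. ∠HXZ = 47°  [same arc ZH]
4. ∠XLZ = 101°  [linear pair at L on XH]
5. ∠XHZ = 66°  [△XZH]
6. ∠SZX = 32°  [△XLZ]
7. ∠XSZ = 66°  [same arc XZ]
8. ∠SXZ = 82°  [△XZS]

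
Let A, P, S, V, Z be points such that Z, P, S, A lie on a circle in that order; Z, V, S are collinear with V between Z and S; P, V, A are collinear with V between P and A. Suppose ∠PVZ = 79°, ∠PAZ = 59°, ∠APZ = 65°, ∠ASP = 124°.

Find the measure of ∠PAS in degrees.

∠PAS = 36°

1. ∠AVS = 79°  [vertical angles at V]
2. ∠ASZ = 65°  [same arc ZA]
3. ∠PAS = 36°  [△SVA]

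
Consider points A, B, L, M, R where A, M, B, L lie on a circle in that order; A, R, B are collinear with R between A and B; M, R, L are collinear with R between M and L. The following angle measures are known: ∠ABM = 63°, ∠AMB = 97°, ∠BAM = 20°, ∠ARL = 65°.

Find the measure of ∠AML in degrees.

1. ∠ALM = 63°  [same arc AM]
2. ∠ALB = 83°  [cyclic AMBL, opposite ∠M+∠L]
3. ∠BAL = 52°  [△ARL]
4. ∠ABL = 45°  [△ABL]
5. ∠AML = 45°  [same arc AL]

∠AML = 45°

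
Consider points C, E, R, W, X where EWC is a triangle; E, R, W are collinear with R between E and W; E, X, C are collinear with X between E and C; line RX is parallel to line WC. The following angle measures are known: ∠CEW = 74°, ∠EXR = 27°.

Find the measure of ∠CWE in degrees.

1. ∠REX = 74°  [R on EW, X on EC]
2. ∠ERX = 79°  [△ERX]
3. ∠CWE = 79°  [RX∥WC, corresponding at R]

∠CWE = 79°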